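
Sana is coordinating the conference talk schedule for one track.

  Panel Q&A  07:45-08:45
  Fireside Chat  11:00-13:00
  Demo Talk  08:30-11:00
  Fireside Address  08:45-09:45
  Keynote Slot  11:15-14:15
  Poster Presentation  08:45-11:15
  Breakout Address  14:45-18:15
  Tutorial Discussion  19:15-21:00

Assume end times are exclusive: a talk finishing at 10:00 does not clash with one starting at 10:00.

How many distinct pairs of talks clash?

6

Sorted by start: Panel Q&A, Demo Talk, Fireside Address, Poster Presentation, Fireside Chat, Keynote Slot, Breakout Address, Tutorial Discussion.
Demo Talk starts before Panel Q&A ends → Panel Q&A and Demo Talk overlap.
Fireside Address starts exactly when Panel Q&A ends (back-to-back, no overlap), so Panel Q&A has no further overlaps.
Fireside Address starts before Demo Talk ends → Demo Talk and Fireside Address overlap.
Poster Presentation starts before Demo Talk ends → Demo Talk and Poster Presentation overlap.
Fireside Chat starts exactly when Demo Talk ends (back-to-back, no overlap), so Demo Talk has no further overlaps.
Poster Presentation starts before Fireside Address ends → Fireside Address and Poster Presentation overlap.
Fireside Chat starts after Fireside Address ends, so Fireside Address has no further overlaps.
Fireside Chat starts before Poster Presentation ends → Poster Presentation and Fireside Chat overlap.
Keynote Slot starts exactly when Poster Presentation ends (back-to-back, no overlap), so Poster Presentation has no further overlaps.
Keynote Slot starts before Fireside Chat ends → Fireside Chat and Keynote Slot overlap.
Breakout Address starts after Fireside Chat ends, so Fireside Chat has no further overlaps.
Breakout Address starts after Keynote Slot ends, so Keynote Slot has no further overlaps.
Tutorial Discussion starts after Breakout Address ends.
Overlapping pairs: Demo Talk & Fireside Address, Demo Talk & Panel Q&A, Demo Talk & Poster Presentation, Fireside Address & Poster Presentation, Fireside Chat & Keynote Slot, Fireside Chat & Poster Presentation — 6 in total.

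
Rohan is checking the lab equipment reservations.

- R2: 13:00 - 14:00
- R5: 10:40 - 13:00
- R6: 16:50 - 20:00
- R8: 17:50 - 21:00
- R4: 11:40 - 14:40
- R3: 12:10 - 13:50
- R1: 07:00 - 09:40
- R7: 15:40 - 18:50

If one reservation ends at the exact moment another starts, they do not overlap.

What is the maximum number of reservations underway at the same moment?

3

Walk through starts and ends in time order (an end at T is processed before a start at T):
07:00 start R1 → 1
09:40 end R1 → 0
10:40 start R5 → 1
11:40 start R4 → 2
12:10 start R3 → 3
13:00 end R5 → 2
13:00 start R2 → 3
13:50 end R3 → 2
14:00 end R2 → 1
14:40 end R4 → 0
15:40 start R7 → 1
16:50 start R6 → 2
17:50 start R8 → 3
18:50 end R7 → 2
20:00 end R6 → 1
21:00 end R8 → 0
Peak is 3, at 12:10 (R3, R4, R5).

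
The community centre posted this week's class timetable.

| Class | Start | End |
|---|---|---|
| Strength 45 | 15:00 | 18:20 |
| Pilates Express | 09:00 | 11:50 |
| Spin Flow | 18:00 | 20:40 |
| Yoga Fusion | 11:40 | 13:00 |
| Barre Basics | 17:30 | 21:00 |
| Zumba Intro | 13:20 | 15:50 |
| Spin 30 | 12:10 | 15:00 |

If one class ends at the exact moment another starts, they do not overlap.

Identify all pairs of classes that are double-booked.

Sorted by start: Pilates Express, Yoga Fusion, Spin 30, Zumba Intro, Strength 45, Barre Basics, Spin Flow.
Yoga Fusion starts before Pilates Express ends → Pilates Express and Yoga Fusion overlap.
Spin 30 starts after Pilates Express ends — done with Pilates Express.
Spin 30 starts before Yoga Fusion ends → Yoga Fusion and Spin 30 overlap.
Zumba Intro starts after Yoga Fusion ends — done with Yoga Fusion.
Zumba Intro starts before Spin 30 ends → Spin 30 and Zumba Intro overlap.
Strength 45 starts exactly when Spin 30 ends (back-to-back, no overlap) — done with Spin 30.
Strength 45 starts before Zumba Intro ends → Zumba Intro and Strength 45 overlap.
Barre Basics starts after Zumba Intro ends — done with Zumba Intro.
Barre Basics starts before Strength 45 ends → Strength 45 and Barre Basics overlap.
Spin Flow starts before Strength 45 ends → Strength 45 and Spin Flow overlap.
Spin Flow starts before Barre Basics ends → Barre Basics and Spin Flow overlap.

Barre Basics & Spin Flow, Barre Basics & Strength 45, Pilates Express & Yoga Fusion, Spin 30 & Yoga Fusion, Spin 30 & Zumba Intro, Spin Flow & Strength 45, Strength 45 & Zumba Intro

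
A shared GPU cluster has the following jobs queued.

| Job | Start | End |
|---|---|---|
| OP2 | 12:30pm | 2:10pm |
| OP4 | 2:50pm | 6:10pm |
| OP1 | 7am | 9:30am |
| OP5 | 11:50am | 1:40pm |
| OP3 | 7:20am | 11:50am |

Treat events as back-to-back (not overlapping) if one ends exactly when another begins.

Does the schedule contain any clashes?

Yes

Two intervals overlap when each starts before the other ends.
Sorted by start: OP1, OP3, OP5, OP2, OP4.
OP3 starts before OP1 ends → OP1 and OP3 overlap.
That's a conflict, so the schedule is not conflict-free.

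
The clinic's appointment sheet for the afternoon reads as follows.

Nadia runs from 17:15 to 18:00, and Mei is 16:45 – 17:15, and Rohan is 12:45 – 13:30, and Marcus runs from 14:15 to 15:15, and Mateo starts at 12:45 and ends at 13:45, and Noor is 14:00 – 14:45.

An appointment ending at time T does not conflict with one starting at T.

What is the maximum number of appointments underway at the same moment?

2

Walk through starts and ends in time order (an end at T is processed before a start at T):
12:45 start Mateo → 1
12:45 start Rohan → 2
13:30 end Rohan → 1
13:45 end Mateo → 0
14:00 start Noor → 1
14:15 start Marcus → 2
14:45 end Noor → 1
15:15 end Marcus → 0
16:45 start Mei → 1
17:15 end Mei → 0
17:15 start Nadia → 1
18:00 end Nadia → 0
Peak is 2, at 12:45 (Mateo, Rohan).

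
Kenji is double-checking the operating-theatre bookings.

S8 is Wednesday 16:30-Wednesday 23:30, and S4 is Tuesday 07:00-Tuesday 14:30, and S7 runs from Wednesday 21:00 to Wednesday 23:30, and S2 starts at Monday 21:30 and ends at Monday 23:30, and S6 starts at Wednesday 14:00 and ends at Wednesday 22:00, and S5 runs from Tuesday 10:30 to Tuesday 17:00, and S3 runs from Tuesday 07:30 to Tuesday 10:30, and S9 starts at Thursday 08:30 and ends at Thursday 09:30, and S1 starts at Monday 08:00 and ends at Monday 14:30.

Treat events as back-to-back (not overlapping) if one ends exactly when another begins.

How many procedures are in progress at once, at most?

Walk through starts and ends in time order (an end at T is processed before a start at T):
Monday 08:00 start S1 → 1
Monday 14:30 end S1 → 0
Monday 21:30 start S2 → 1
Monday 23:30 end S2 → 0
Tuesday 07:00 start S4 → 1
Tuesday 07:30 start S3 → 2
Tuesday 10:30 end S3 → 1
Tuesday 10:30 start S5 → 2
Tuesday 14:30 end S4 → 1
Tuesday 17:00 end S5 → 0
Wednesday 14:00 start S6 → 1
Wednesday 16:30 start S8 → 2
Wednesday 21:00 start S7 → 3
Wednesday 22:00 end S6 → 2
Wednesday 23:30 end S7 → 1
Wednesday 23:30 end S8 → 0
Thursday 08:30 start S9 → 1
Thursday 09:30 end S9 → 0
Peak is 3, at Wednesday 21:00 (S6, S7, S8).

3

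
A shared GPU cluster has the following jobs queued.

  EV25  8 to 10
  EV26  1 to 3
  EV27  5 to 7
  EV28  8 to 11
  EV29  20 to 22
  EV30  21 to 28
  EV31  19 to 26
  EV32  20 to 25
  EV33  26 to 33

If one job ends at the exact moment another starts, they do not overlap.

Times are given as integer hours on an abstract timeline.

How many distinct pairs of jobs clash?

8

Sorted by start: EV26, EV27, EV25, EV28, EV31, EV29, EV32, EV30, EV33.
EV27 starts after EV26 ends, so nothing later overlaps EV26 either.
EV25 starts after EV27 ends, so nothing later overlaps EV27 either.
EV28 starts before EV25 ends → EV25 and EV28 overlap.
EV31 starts after EV25 ends, so nothing later overlaps EV25 either.
EV31 starts after EV28 ends, so nothing later overlaps EV28 either.
EV29 starts before EV31 ends → EV31 and EV29 overlap.
EV32 starts before EV31 ends → EV31 and EV32 overlap.
EV30 starts before EV31 ends → EV31 and EV30 overlap.
EV33 starts exactly when EV31 ends (back-to-back, no overlap).
EV32 starts before EV29 ends → EV29 and EV32 overlap.
EV30 starts before EV29 ends → EV29 and EV30 overlap.
EV33 starts after EV29 ends.
EV30 starts before EV32 ends → EV32 and EV30 overlap.
EV33 starts after EV32 ends.
EV33 starts before EV30 ends → EV30 and EV33 overlap.
Overlapping pairs: EV25 & EV28, EV29 & EV30, EV29 & EV31, EV29 & EV32, EV30 & EV31, EV30 & EV32, EV30 & EV33, EV31 & EV32 — 8 in total.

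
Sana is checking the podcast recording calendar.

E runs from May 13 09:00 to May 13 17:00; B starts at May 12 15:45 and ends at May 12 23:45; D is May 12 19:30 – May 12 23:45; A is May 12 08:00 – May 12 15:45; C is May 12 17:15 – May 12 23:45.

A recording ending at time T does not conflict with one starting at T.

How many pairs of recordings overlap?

3

Sorted by start: A, B, C, D, E.
B starts exactly when A ends (back-to-back, no overlap), so nothing later overlaps A either.
C starts before B ends → B and C overlap.
D starts before B ends → B and D overlap.
E starts after B ends.
D starts before C ends → C and D overlap.
E starts after C ends.
E starts after D ends.
Overlapping pairs: B & C, B & D, C & D — 3 in total.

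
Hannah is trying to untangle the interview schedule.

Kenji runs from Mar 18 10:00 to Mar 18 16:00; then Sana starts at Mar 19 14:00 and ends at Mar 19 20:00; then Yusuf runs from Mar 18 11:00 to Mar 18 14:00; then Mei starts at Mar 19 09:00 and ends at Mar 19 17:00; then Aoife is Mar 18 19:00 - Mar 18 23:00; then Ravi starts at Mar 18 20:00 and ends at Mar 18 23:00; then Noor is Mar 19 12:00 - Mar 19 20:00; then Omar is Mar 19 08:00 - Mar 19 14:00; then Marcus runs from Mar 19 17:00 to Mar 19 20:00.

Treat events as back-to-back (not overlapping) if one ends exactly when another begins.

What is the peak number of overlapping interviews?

3

Sort all start/end points and keep a running count:
Mar 18 10:00 start Kenji → 1
Mar 18 11:00 start Yusuf → 2
Mar 18 14:00 end Yusuf → 1
Mar 18 16:00 end Kenji → 0
Mar 18 19:00 start Aoife → 1
Mar 18 20:00 start Ravi → 2
Mar 18 23:00 end Aoife → 1
Mar 18 23:00 end Ravi → 0
Mar 19 08:00 start Omar → 1
Mar 19 09:00 start Mei → 2
Mar 19 12:00 start Noor → 3
Mar 19 14:00 end Omar → 2
Mar 19 14:00 start Sana → 3
Mar 19 17:00 end Mei → 2
Mar 19 17:00 start Marcus → 3
Mar 19 20:00 end Marcus → 2
Mar 19 20:00 end Noor → 1
Mar 19 20:00 end Sana → 0
Peak is 3, at Mar 19 12:00 (Mei, Noor, Omar).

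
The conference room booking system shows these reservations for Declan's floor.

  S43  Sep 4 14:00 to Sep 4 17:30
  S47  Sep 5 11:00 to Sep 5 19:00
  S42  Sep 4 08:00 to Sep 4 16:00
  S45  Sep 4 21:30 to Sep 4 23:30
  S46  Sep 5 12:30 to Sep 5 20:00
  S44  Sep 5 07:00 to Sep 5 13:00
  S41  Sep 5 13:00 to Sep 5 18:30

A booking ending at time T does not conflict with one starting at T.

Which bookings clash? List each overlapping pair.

Check each pair: they overlap iff neither finishes before the other starts.
Sorted by start: S42, S43, S45, S44, S47, S46, S41.
S43 starts before S42 ends → S42 and S43 overlap.
S45 starts after S42 ends; S42 is clear from here.
S45 starts after S43 ends; S43 is clear from here.
S44 starts after S45 ends; S45 is clear from here.
S47 starts before S44 ends → S44 and S47 overlap.
S46 starts before S44 ends → S44 and S46 overlap.
S41 starts exactly when S44 ends (back-to-back, no overlap).
S46 starts before S47 ends → S47 and S46 overlap.
S41 starts before S47 ends → S47 and S41 overlap.
S41 starts before S46 ends → S46 and S41 overlap.

S41 & S46, S41 & S47, S42 & S43, S44 & S46, S44 & S47, S46 & S47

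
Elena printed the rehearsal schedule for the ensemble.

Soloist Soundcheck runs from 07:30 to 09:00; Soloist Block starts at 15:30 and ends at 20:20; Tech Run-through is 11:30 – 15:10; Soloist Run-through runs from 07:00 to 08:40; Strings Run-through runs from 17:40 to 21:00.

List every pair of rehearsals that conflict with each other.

Soloist Block & Strings Run-through, Soloist Run-through & Soloist Soundcheck

Sorted by start: Soloist Run-through, Soloist Soundcheck, Tech Run-through, Soloist Block, Strings Run-through.
Soloist Soundcheck starts before Soloist Run-through ends → Soloist Run-through and Soloist Soundcheck overlap.
Tech Run-through starts after Soloist Run-through ends; Soloist Run-through is clear from here.
Tech Run-through starts after Soloist Soundcheck ends; Soloist Soundcheck is clear from here.
Soloist Block starts after Tech Run-through ends; Tech Run-through is clear from here.
Strings Run-through starts before Soloist Block ends → Soloist Block and Strings Run-through overlap.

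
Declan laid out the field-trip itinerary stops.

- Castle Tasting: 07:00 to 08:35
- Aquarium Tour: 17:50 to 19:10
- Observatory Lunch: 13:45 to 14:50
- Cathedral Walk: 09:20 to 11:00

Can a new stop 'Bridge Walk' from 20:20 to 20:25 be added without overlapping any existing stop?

Castle Tasting: ends 08:35 at or before Bridge Walk starts 20:20 → clear.
Cathedral Walk: ends 11:00 at or before Bridge Walk starts 20:20 → clear.
Observatory Lunch: ends 14:50 at or before Bridge Walk starts 20:20 → clear.
Aquarium Tour: ends 19:10 at or before Bridge Walk starts 20:20 → clear.

Yes — the slot is free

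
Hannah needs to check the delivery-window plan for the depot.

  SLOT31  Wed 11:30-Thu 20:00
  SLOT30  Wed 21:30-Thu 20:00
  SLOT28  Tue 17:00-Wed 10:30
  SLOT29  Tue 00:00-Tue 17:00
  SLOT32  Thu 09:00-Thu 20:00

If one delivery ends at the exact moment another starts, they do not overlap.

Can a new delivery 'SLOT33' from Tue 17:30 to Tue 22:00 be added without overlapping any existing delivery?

SLOT29: ends Tue 17:00 at or before SLOT33 starts Tue 17:30 → clear.
SLOT28: starts Tue 17:00 before SLOT33 ends Tue 22:00, and ends Wed 10:30 after SLOT33 starts Tue 17:30 → overlap.
SLOT31: starts Wed 11:30 at or after SLOT33 ends Tue 22:00 → clear.
SLOT30: starts Wed 21:30 at or after SLOT33 ends Tue 22:00 → clear.
SLOT32: starts Thu 09:00 at or after SLOT33 ends Tue 22:00 → clear.
SLOT33 overlaps SLOT28.

No — it overlaps SLOT28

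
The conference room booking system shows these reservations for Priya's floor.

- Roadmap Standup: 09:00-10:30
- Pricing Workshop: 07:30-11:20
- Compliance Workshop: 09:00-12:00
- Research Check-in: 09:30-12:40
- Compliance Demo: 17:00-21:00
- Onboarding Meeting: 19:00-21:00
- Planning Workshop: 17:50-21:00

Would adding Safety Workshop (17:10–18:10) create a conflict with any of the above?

Pricing Workshop: ends 11:20 at or before Safety Workshop starts 17:10 → clear.
Roadmap Standup: ends 10:30 at or before Safety Workshop starts 17:10 → clear.
Compliance Workshop: ends 12:00 at or before Safety Workshop starts 17:10 → clear.
Research Check-in: ends 12:40 at or before Safety Workshop starts 17:10 → clear.
Compliance Demo: starts 17:00 before Safety Workshop ends 18:10, and ends 21:00 after Safety Workshop starts 17:10 → overlap.
Planning Workshop: starts 17:50 before Safety Workshop ends 18:10, and ends 21:00 after Safety Workshop starts 17:10 → overlap.
Onboarding Meeting: starts 19:00 at or after Safety Workshop ends 18:10 → clear.
Safety Workshop overlaps Compliance Demo, Planning Workshop.

Yes — it overlaps Compliance Demo, Planning Workshop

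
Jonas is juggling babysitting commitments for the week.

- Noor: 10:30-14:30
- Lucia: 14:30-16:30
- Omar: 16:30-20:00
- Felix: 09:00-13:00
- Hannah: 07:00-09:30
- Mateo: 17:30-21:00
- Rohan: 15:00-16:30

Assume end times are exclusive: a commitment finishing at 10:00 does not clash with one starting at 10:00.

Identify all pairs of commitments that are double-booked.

Sorted by start: Hannah, Felix, Noor, Lucia, Rohan, Omar, Mateo.
Felix starts before Hannah ends → Hannah and Felix overlap.
Noor starts after Hannah ends, so Hannah has no further overlaps.
Noor starts before Felix ends → Felix and Noor overlap.
Lucia starts after Felix ends, so Felix has no further overlaps.
Lucia starts exactly when Noor ends (back-to-back, no overlap), so Noor has no further overlaps.
Rohan starts before Lucia ends → Lucia and Rohan overlap.
Omar starts exactly when Lucia ends (back-to-back, no overlap), so Lucia has no further overlaps.
Omar starts exactly when Rohan ends (back-to-back, no overlap), so Rohan has no further overlaps.
Mateo starts before Omar ends → Omar and Mateo overlap.

Felix & Hannah, Felix & Noor, Lucia & Rohan, Mateo & Omar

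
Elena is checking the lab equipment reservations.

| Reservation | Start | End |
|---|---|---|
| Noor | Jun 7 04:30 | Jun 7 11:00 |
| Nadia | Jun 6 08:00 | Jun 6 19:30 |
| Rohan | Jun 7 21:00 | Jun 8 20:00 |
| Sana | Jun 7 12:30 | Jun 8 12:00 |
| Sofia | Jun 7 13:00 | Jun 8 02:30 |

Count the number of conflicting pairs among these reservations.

Sorted by start: Nadia, Noor, Sana, Sofia, Rohan.
Noor starts after Nadia ends, so Nadia has no further overlaps.
Sana starts after Noor ends, so Noor has no further overlaps.
Sofia starts before Sana ends → Sana and Sofia overlap.
Rohan starts before Sana ends → Sana and Rohan overlap.
Rohan starts before Sofia ends → Sofia and Rohan overlap.
Overlapping pairs: Rohan & Sana, Rohan & Sofia, Sana & Sofia — 3 in total.

3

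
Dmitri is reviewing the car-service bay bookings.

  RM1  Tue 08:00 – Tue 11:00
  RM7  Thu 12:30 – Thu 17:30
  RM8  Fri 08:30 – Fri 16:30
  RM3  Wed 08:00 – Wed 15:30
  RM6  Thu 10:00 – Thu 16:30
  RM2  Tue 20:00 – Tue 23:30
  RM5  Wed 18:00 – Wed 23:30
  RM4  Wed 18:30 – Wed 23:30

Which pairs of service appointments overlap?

RM4 & RM5, RM6 & RM7

Sorted by start: RM1, RM2, RM3, RM5, RM4, RM6, RM7, RM8.
RM2 starts after RM1 ends — done with RM1.
RM3 starts after RM2 ends — done with RM2.
RM5 starts after RM3 ends — done with RM3.
RM4 starts before RM5 ends → RM5 and RM4 overlap.
RM6 starts after RM5 ends — done with RM5.
RM6 starts after RM4 ends — done with RM4.
RM7 starts before RM6 ends → RM6 and RM7 overlap.
RM8 starts after RM6 ends.
RM8 starts after RM7 ends.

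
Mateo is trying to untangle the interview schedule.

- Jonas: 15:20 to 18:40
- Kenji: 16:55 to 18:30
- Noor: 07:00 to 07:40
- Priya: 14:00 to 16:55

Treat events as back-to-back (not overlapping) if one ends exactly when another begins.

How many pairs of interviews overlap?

2

Two intervals overlap when each starts before the other ends.
Sorted by start: Noor, Priya, Jonas, Kenji.
Priya starts after Noor ends, so Noor has no further overlaps.
Jonas starts before Priya ends → Priya and Jonas overlap.
Kenji starts exactly when Priya ends (back-to-back, no overlap).
Kenji starts before Jonas ends → Jonas and Kenji overlap.
Overlapping pairs: Jonas & Kenji, Jonas & Priya — 2 in total.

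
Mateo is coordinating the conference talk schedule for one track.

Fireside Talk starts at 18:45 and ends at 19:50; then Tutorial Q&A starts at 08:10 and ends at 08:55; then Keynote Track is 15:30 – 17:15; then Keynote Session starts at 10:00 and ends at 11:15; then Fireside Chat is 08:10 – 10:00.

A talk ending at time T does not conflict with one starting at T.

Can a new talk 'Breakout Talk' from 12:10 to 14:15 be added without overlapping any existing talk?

Yes — the slot is free

Fireside Chat: ends 10:00 at or before Breakout Talk starts 12:10 → clear.
Tutorial Q&A: ends 08:55 at or before Breakout Talk starts 12:10 → clear.
Keynote Session: ends 11:15 at or before Breakout Talk starts 12:10 → clear.
Keynote Track: starts 15:30 at or after Breakout Talk ends 14:15 → clear.
Fireside Talk: starts 18:45 at or after Breakout Talk ends 14:15 → clear.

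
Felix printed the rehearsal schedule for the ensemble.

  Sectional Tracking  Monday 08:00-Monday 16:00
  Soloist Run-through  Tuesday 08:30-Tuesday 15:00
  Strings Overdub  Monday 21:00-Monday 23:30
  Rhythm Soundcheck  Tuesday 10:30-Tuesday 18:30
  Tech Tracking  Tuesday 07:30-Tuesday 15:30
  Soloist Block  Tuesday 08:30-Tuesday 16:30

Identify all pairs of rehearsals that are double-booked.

Sorted by start: Sectional Tracking, Strings Overdub, Tech Tracking, Soloist Run-through, Soloist Block, Rhythm Soundcheck.
Strings Overdub starts after Sectional Tracking ends, so Sectional Tracking has no further overlaps.
Tech Tracking starts after Strings Overdub ends, so Strings Overdub has no further overlaps.
Soloist Run-through starts before Tech Tracking ends → Tech Tracking and Soloist Run-through overlap.
Soloist Block starts before Tech Tracking ends → Tech Tracking and Soloist Block overlap.
Rhythm Soundcheck starts before Tech Tracking ends → Tech Tracking and Rhythm Soundcheck overlap.
Soloist Block starts before Soloist Run-through ends → Soloist Run-through and Soloist Block overlap.
Rhythm Soundcheck starts before Soloist Run-through ends → Soloist Run-through and Rhythm Soundcheck overlap.
Rhythm Soundcheck starts before Soloist Block ends → Soloist Block and Rhythm Soundcheck overlap.

Rhythm Soundcheck & Soloist Block, Rhythm Soundcheck & Soloist Run-through, Rhythm Soundcheck & Tech Tracking, Soloist Block & Soloist Run-through, Soloist Block & Tech Tracking, Soloist Run-through & Tech Tracking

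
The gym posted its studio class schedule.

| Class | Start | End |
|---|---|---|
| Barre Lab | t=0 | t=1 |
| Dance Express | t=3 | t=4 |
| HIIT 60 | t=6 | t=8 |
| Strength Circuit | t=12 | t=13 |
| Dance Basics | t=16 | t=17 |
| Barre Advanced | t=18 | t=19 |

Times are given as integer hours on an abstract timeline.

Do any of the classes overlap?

Sorted by start: Barre Lab, Dance Express, HIIT 60, Strength Circuit, Dance Basics, Barre Advanced.
Dance Express starts after Barre Lab ends, so nothing later overlaps Barre Lab either.
HIIT 60 starts after Dance Express ends, so nothing later overlaps Dance Express either.
Strength Circuit starts after HIIT 60 ends, so nothing later overlaps HIIT 60 either.
Dance Basics starts after Strength Circuit ends, so nothing later overlaps Strength Circuit either.
Barre Advanced starts after Dance Basics ends.
Every pair is clear; the schedule has no overlaps.

No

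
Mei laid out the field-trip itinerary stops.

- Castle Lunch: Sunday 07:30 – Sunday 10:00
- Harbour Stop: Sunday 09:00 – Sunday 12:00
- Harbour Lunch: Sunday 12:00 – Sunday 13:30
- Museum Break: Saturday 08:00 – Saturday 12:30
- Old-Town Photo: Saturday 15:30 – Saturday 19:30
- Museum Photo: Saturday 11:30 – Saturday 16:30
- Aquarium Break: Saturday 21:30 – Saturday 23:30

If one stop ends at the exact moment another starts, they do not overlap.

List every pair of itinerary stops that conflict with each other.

Sorted by start: Museum Break, Museum Photo, Old-Town Photo, Aquarium Break, Castle Lunch, Harbour Stop, Harbour Lunch.
Museum Photo starts before Museum Break ends → Museum Break and Museum Photo overlap.
Old-Town Photo starts after Museum Break ends, so Museum Break has no further overlaps.
Old-Town Photo starts before Museum Photo ends → Museum Photo and Old-Town Photo overlap.
Aquarium Break starts after Museum Photo ends, so Museum Photo has no further overlaps.
Aquarium Break starts after Old-Town Photo ends, so Old-Town Photo has no further overlaps.
Castle Lunch starts after Aquarium Break ends, so Aquarium Break has no further overlaps.
Harbour Stop starts before Castle Lunch ends → Castle Lunch and Harbour Stop overlap.
Harbour Lunch starts after Castle Lunch ends.
Harbour Lunch starts exactly when Harbour Stop ends (back-to-back, no overlap).

Castle Lunch & Harbour Stop, Museum Break & Museum Photo, Museum Photo & Old-Town Photo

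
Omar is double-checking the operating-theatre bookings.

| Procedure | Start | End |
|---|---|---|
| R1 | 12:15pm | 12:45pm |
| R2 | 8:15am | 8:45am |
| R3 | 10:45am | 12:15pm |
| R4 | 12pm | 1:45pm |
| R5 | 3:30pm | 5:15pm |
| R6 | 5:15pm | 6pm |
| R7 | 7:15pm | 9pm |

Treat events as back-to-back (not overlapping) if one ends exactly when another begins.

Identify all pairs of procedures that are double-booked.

Sorted by start: R2, R3, R4, R1, R5, R6, R7.
R3 starts after R2 ends, so R2 has no further overlaps.
R4 starts before R3 ends → R3 and R4 overlap.
R1 starts exactly when R3 ends (back-to-back, no overlap), so R3 has no further overlaps.
R1 starts before R4 ends → R4 and R1 overlap.
R5 starts after R4 ends, so R4 has no further overlaps.
R5 starts after R1 ends, so R1 has no further overlaps.
R6 starts exactly when R5 ends (back-to-back, no overlap), so R5 has no further overlaps.
R7 starts after R6 ends.

R1 & R4, R3 & R4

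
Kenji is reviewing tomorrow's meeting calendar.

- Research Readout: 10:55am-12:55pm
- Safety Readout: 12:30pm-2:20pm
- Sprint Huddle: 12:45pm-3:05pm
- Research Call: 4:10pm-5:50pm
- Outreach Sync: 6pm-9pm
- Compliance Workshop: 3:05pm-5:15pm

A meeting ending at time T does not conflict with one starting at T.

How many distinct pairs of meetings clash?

Check each pair: they overlap iff neither finishes before the other starts.
Sorted by start: Research Readout, Safety Readout, Sprint Huddle, Compliance Workshop, Research Call, Outreach Sync.
Safety Readout starts before Research Readout ends → Research Readout and Safety Readout overlap.
Sprint Huddle starts before Research Readout ends → Research Readout and Sprint Huddle overlap.
Compliance Workshop starts after Research Readout ends — done with Research Readout.
Sprint Huddle starts before Safety Readout ends → Safety Readout and Sprint Huddle overlap.
Compliance Workshop starts after Safety Readout ends — done with Safety Readout.
Compliance Workshop starts exactly when Sprint Huddle ends (back-to-back, no overlap) — done with Sprint Huddle.
Research Call starts before Compliance Workshop ends → Compliance Workshop and Research Call overlap.
Outreach Sync starts after Compliance Workshop ends.
Outreach Sync starts after Research Call ends.
Overlapping pairs: Compliance Workshop & Research Call, Research Readout & Safety Readout, Research Readout & Sprint Huddle, Safety Readout & Sprint Huddle — 4 in total.

4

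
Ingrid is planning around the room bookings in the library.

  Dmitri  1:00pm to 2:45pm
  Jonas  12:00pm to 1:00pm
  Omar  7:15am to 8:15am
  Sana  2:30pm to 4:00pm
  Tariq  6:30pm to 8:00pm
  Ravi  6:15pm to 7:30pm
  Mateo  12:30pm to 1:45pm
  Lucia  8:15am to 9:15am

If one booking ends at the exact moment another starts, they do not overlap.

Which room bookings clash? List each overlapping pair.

Two intervals overlap when each starts before the other ends.
Sorted by start: Omar, Lucia, Jonas, Mateo, Dmitri, Sana, Ravi, Tariq.
Lucia starts exactly when Omar ends (back-to-back, no overlap), so Omar has no further overlaps.
Jonas starts after Lucia ends, so Lucia has no further overlaps.
Mateo starts before Jonas ends → Jonas and Mateo overlap.
Dmitri starts exactly when Jonas ends (back-to-back, no overlap), so Jonas has no further overlaps.
Dmitri starts before Mateo ends → Mateo and Dmitri overlap.
Sana starts after Mateo ends, so Mateo has no further overlaps.
Sana starts before Dmitri ends → Dmitri and Sana overlap.
Ravi starts after Dmitri ends, so Dmitri has no further overlaps.
Ravi starts after Sana ends, so Sana has no further overlaps.
Tariq starts before Ravi ends → Ravi and Tariq overlap.

Dmitri & Mateo, Dmitri & Sana, Jonas & Mateo, Ravi & Tariq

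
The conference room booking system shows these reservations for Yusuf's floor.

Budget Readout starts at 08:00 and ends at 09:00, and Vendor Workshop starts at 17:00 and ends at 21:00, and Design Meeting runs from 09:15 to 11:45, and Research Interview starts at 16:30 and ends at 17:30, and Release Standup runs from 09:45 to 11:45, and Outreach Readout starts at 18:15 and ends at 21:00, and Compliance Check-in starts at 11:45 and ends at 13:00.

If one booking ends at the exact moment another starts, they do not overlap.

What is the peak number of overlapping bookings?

2

Walk through starts and ends in time order (an end at T is processed before a start at T):
08:00 start Budget Readout → 1
09:00 end Budget Readout → 0
09:15 start Design Meeting → 1
09:45 start Release Standup → 2
11:45 end Design Meeting → 1
11:45 end Release Standup → 0
11:45 start Compliance Check-in → 1
13:00 end Compliance Check-in → 0
16:30 start Research Interview → 1
17:00 start Vendor Workshop → 2
17:30 end Research Interview → 1
18:15 start Outreach Readout → 2
21:00 end Outreach Readout → 1
21:00 end Vendor Workshop → 0
Peak is 2, at 09:45 (Design Meeting, Release Standup).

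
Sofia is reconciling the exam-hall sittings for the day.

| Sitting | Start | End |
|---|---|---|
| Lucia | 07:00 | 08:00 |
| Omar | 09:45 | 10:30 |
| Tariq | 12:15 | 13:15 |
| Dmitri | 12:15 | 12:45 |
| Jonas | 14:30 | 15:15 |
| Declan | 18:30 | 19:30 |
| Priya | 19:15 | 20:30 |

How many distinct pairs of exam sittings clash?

2

Sorted by start: Lucia, Omar, Tariq, Dmitri, Jonas, Declan, Priya.
Omar starts after Lucia ends; Lucia is clear from here.
Tariq starts after Omar ends; Omar is clear from here.
Dmitri starts before Tariq ends → Tariq and Dmitri overlap.
Jonas starts after Tariq ends; Tariq is clear from here.
Jonas starts after Dmitri ends; Dmitri is clear from here.
Declan starts after Jonas ends; Jonas is clear from here.
Priya starts before Declan ends → Declan and Priya overlap.
Overlapping pairs: Declan & Priya, Dmitri & Tariq — 2 in total.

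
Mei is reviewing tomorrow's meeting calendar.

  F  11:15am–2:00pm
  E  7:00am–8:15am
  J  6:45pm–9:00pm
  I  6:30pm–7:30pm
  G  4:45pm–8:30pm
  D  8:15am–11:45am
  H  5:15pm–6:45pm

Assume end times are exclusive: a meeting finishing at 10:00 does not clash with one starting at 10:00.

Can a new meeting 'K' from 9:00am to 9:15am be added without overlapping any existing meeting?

No — it overlaps D

E: ends 8:15am at or before K starts 9:00am → clear.
D: starts 8:15am before K ends 9:15am, and ends 11:45am after K starts 9:00am → overlap.
F: starts 11:15am at or after K ends 9:15am → clear.
G: starts 4:45pm at or after K ends 9:15am → clear.
H: starts 5:15pm at or after K ends 9:15am → clear.
I: starts 6:30pm at or after K ends 9:15am → clear.
J: starts 6:45pm at or after K ends 9:15am → clear.
K overlaps D.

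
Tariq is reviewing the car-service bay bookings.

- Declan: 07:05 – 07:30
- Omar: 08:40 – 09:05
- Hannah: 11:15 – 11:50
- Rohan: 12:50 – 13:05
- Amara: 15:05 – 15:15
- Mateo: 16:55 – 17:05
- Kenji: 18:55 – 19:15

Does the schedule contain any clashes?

No

Sorted by start: Declan, Omar, Hannah, Rohan, Amara, Mateo, Kenji.
Omar starts after Declan ends — done with Declan.
Hannah starts after Omar ends — done with Omar.
Rohan starts after Hannah ends — done with Hannah.
Amara starts after Rohan ends — done with Rohan.
Mateo starts after Amara ends — done with Amara.
Kenji starts after Mateo ends.
Every pair is clear; the schedule has no overlaps.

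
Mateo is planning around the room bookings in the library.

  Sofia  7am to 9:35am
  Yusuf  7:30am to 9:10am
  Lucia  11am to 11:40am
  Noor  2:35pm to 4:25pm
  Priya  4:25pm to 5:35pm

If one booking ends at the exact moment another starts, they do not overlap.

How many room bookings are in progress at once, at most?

2

Sweep the timeline, counting +1 at each start and −1 at each end (ends before starts at a tie):
7am start Sofia → 1
7:30am start Yusuf → 2
9:10am end Yusuf → 1
9:35am end Sofia → 0
11am start Lucia → 1
11:40am end Lucia → 0
2:35pm start Noor → 1
4:25pm end Noor → 0
4:25pm start Priya → 1
5:35pm end Priya → 0
Peak is 2, at 7:30am (Sofia, Yusuf).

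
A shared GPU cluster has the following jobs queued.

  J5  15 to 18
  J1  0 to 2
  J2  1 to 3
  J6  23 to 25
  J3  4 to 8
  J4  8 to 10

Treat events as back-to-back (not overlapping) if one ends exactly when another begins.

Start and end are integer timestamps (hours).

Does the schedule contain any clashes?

Sorted by start: J1, J2, J3, J4, J5, J6.
J2 starts before J1 ends → J1 and J2 overlap.
That's a conflict, so the schedule is not conflict-free.

Yes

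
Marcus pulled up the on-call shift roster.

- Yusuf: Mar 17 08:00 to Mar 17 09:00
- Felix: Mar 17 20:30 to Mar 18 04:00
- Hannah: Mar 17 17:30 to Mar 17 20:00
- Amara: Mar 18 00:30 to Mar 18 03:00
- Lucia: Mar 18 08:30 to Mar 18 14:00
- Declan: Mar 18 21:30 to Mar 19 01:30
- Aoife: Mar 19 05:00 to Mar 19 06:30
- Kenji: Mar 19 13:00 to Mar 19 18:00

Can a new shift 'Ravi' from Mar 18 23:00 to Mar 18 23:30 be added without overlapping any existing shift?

Yusuf: ends Mar 17 09:00 at or before Ravi starts Mar 18 23:00 → clear.
Hannah: ends Mar 17 20:00 at or before Ravi starts Mar 18 23:00 → clear.
Felix: ends Mar 18 04:00 at or before Ravi starts Mar 18 23:00 → clear.
Amara: ends Mar 18 03:00 at or before Ravi starts Mar 18 23:00 → clear.
Lucia: ends Mar 18 14:00 at or before Ravi starts Mar 18 23:00 → clear.
Declan: starts Mar 18 21:30 before Ravi ends Mar 18 23:30, and ends Mar 19 01:30 after Ravi starts Mar 18 23:00 → overlap.
Aoife: starts Mar 19 05:00 at or after Ravi ends Mar 18 23:30 → clear.
Kenji: starts Mar 19 13:00 at or after Ravi ends Mar 18 23:30 → clear.
Ravi overlaps Declan.

No — it overlaps Declan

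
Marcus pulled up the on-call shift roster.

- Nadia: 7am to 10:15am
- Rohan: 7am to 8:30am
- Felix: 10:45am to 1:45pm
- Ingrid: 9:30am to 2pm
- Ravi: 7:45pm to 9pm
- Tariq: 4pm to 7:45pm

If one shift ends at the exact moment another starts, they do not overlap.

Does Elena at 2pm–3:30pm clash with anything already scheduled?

No — it doesn't clash with anything

Nadia: ends 10:15am at or before Elena starts 2pm → clear.
Rohan: ends 8:30am at or before Elena starts 2pm → clear.
Ingrid: ends 2pm at or before Elena starts 2pm → clear.
Felix: ends 1:45pm at or before Elena starts 2pm → clear.
Tariq: starts 4pm at or after Elena ends 3:30pm → clear.
Ravi: starts 7:45pm at or after Elena ends 3:30pm → clear.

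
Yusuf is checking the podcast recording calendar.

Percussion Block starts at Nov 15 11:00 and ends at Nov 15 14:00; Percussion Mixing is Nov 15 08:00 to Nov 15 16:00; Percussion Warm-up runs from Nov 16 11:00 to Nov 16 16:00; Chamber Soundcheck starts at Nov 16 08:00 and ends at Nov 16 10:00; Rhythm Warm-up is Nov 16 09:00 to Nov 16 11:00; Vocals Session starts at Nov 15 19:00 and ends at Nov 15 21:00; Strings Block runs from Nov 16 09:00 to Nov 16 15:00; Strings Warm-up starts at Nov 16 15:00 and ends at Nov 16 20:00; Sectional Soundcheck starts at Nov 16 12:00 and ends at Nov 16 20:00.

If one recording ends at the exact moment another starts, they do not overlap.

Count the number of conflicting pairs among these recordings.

Two intervals overlap when each starts before the other ends.
Sorted by start: Percussion Mixing, Percussion Block, Vocals Session, Chamber Soundcheck, Rhythm Warm-up, Strings Block, Percussion Warm-up, Sectional Soundcheck, Strings Warm-up.
Percussion Block starts before Percussion Mixing ends → Percussion Mixing and Percussion Block overlap.
Vocals Session starts after Percussion Mixing ends, so Percussion Mixing has no further overlaps.
Vocals Session starts after Percussion Block ends, so Percussion Block has no further overlaps.
Chamber Soundcheck starts after Vocals Session ends, so Vocals Session has no further overlaps.
Rhythm Warm-up starts before Chamber Soundcheck ends → Chamber Soundcheck and Rhythm Warm-up overlap.
Strings Block starts before Chamber Soundcheck ends → Chamber Soundcheck and Strings Block overlap.
Percussion Warm-up starts after Chamber Soundcheck ends, so Chamber Soundcheck has no further overlaps.
Strings Block starts before Rhythm Warm-up ends → Rhythm Warm-up and Strings Block overlap.
Percussion Warm-up starts exactly when Rhythm Warm-up ends (back-to-back, no overlap), so Rhythm Warm-up has no further overlaps.
Percussion Warm-up starts before Strings Block ends → Strings Block and Percussion Warm-up overlap.
Sectional Soundcheck starts before Strings Block ends → Strings Block and Sectional Soundcheck overlap.
Strings Warm-up starts exactly when Strings Block ends (back-to-back, no overlap).
Sectional Soundcheck starts before Percussion Warm-up ends → Percussion Warm-up and Sectional Soundcheck overlap.
Strings Warm-up starts before Percussion Warm-up ends → Percussion Warm-up and Strings Warm-up overlap.
Strings Warm-up starts before Sectional Soundcheck ends → Sectional Soundcheck and Strings Warm-up overlap.
Overlapping pairs: Chamber Soundcheck & Rhythm Warm-up, Chamber Soundcheck & Strings Block, Percussion Block & Percussion Mixing, Percussion Warm-up & Sectional Soundcheck, Percussion Warm-up & Strings Block, Percussion Warm-up & Strings Warm-up, Rhythm Warm-up & Strings Block, Sectional Soundcheck & Strings Block, Sectional Soundcheck & Strings Warm-up — 9 in total.

9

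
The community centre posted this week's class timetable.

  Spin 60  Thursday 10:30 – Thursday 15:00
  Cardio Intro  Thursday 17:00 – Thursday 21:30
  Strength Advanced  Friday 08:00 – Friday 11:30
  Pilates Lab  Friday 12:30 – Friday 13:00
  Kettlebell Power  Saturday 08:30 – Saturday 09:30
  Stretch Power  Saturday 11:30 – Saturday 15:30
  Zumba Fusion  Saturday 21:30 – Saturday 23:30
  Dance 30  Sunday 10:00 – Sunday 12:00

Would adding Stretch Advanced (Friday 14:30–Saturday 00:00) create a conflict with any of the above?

No — it doesn't clash with anything

Spin 60: ends Thursday 15:00 at or before Stretch Advanced starts Friday 14:30 → clear.
Cardio Intro: ends Thursday 21:30 at or before Stretch Advanced starts Friday 14:30 → clear.
Strength Advanced: ends Friday 11:30 at or before Stretch Advanced starts Friday 14:30 → clear.
Pilates Lab: ends Friday 13:00 at or before Stretch Advanced starts Friday 14:30 → clear.
Kettlebell Power: starts Saturday 08:30 at or after Stretch Advanced ends Saturday 00:00 → clear.
Stretch Power: starts Saturday 11:30 at or after Stretch Advanced ends Saturday 00:00 → clear.
Zumba Fusion: starts Saturday 21:30 at or after Stretch Advanced ends Saturday 00:00 → clear.
Dance 30: starts Sunday 10:00 at or after Stretch Advanced ends Saturday 00:00 → clear.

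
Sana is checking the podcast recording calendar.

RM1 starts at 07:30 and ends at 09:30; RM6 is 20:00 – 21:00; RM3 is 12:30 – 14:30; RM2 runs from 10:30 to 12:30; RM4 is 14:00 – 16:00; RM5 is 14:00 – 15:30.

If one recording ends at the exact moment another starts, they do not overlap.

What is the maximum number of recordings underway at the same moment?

Sweep the timeline, counting +1 at each start and −1 at each end (ends before starts at a tie):
07:30 start RM1 → 1
09:30 end RM1 → 0
10:30 start RM2 → 1
12:30 end RM2 → 0
12:30 start RM3 → 1
14:00 start RM4 → 2
14:00 start RM5 → 3
14:30 end RM3 → 2
15:30 end RM5 → 1
16:00 end RM4 → 0
20:00 start RM6 → 1
21:00 end RM6 → 0
Peak is 3, at 14:00 (RM3, RM4, RM5).

3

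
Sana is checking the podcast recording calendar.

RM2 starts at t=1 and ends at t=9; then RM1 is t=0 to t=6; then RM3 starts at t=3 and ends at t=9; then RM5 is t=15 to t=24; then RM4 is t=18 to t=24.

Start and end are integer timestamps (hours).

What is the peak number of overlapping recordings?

Sort all start/end points and keep a running count:
t=0 start RM1 → 1
t=1 start RM2 → 2
t=3 start RM3 → 3
t=6 end RM1 → 2
t=9 end RM2 → 1
t=9 end RM3 → 0
t=15 start RM5 → 1
t=18 start RM4 → 2
t=24 end RM4 → 1
t=24 end RM5 → 0
Peak is 3, at t=3 (RM1, RM2, RM3).

3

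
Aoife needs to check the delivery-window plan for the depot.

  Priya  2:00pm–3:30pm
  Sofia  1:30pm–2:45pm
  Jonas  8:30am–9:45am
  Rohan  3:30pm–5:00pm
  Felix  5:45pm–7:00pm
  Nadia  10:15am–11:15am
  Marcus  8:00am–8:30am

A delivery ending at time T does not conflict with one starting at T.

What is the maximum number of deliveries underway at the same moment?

Sweep the timeline, counting +1 at each start and −1 at each end (ends before starts at a tie):
8:00am start Marcus → 1
8:30am end Marcus → 0
8:30am start Jonas → 1
9:45am end Jonas → 0
10:15am start Nadia → 1
11:15am end Nadia → 0
1:30pm start Sofia → 1
2:00pm start Priya → 2
2:45pm end Sofia → 1
3:30pm end Priya → 0
3:30pm start Rohan → 1
5:00pm end Rohan → 0
5:45pm start Felix → 1
7:00pm end Felix → 0
Peak is 2, at 2:00pm (Priya, Sofia).

2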